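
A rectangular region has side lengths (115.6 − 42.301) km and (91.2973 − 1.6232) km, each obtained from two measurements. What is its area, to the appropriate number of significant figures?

115.6 − 42.301 = 73.299, limited to 1 d.p. → 3 s.f.; 91.2973 − 1.6232 = 89.6741, limited to 4 d.p. → 6 s.f.
Carrying full precision, 73.299 × 89.6741 = 6573.0218559; keep min(3, 6) = 3 s.f.
Rounded to 3 significant figures: 6.57 × 10^3 km².

6.57 × 10^3 km²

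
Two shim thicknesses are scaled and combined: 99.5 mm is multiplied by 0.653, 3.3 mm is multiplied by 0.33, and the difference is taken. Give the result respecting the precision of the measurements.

63.9 mm

99.5 × 0.653 = 64.9735 → 65.0 mm (3 s.f., last digit at the 10^-1 place).
3.3 × 0.33 = 1.089 → 1.1 mm (2 s.f., last digit at the 10^-1 place).
Difference: 63.8845 mm; keep the coarser place, 10^-1.
Result: 63.9 mm.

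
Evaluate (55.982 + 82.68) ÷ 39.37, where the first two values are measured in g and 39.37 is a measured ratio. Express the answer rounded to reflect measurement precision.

3.522 g

55.982 g + 82.68 g = 138.662 g; the sum is limited to 2 decimal places (5 s.f.).
Carrying full precision, 138.662 ÷ 39.37 = 3.52202184404… g; 39.37 has 4 s.f., so the result keeps min(5, 4) = 4 s.f.
Rounded to 4 significant figures: 3.522 g.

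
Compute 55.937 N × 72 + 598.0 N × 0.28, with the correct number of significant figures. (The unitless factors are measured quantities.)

4.2 × 10^3 N

55.937 × 72 = 4027.464 → 4.0 × 10^3 N (2 s.f., last digit at the 10^2 place).
598.0 × 0.28 = 167.44 → 1.7 × 10^2 N (2 s.f., last digit at the 10^1 place).
Sum: 4194.904 N; keep the coarser place, 10^2.
Result: 4.2 × 10^3 N.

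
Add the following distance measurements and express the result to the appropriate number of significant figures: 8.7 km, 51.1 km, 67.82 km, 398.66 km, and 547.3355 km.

1073.6 km

8.7 km + 51.1 km + 67.82 km + 398.66 km + 547.3355 km = 1073.6155 km.
Addition/subtraction keeps the fewest decimal places: 8.7 → 1 decimal place, 51.1 → 1 decimal place, 67.82 → 2 decimal places, 398.66 → 2 decimal places, 547.3355 → 4 decimal places; limit is 1.
Rounded to 1 decimal place: 1073.6 km.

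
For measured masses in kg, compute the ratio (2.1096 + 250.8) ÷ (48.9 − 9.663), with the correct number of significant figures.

6.45

2.1096 + 250.8 = 252.9096, limited to 1 d.p. → 4 s.f.; 48.9 − 9.663 = 39.237, limited to 1 d.p. → 3 s.f.
Carrying full precision, 252.9096 ÷ 39.237 = 6.44569156663…; keep min(4, 3) = 3 s.f.
Rounded to 3 significant figures: 6.45.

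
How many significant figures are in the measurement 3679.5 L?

5

3679.5: every digit is nonzero and significant.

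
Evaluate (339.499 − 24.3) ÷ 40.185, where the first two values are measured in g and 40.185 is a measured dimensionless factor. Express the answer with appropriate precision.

7.844 g

339.499 g − 24.3 g = 315.199 g; the difference is limited to 1 decimal place (4 s.f.).
Carrying full precision, 315.199 ÷ 40.185 = 7.84369789723… g; 40.185 has 5 s.f., so the result keeps min(4, 5) = 4 s.f.
Rounded to 4 significant figures: 7.844 g.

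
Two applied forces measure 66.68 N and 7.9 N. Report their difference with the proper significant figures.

58.8 N

66.68 N − 7.9 N = 58.78 N.
Addition/subtraction keeps the fewest decimal places: 66.68 → 2 decimal places, 7.9 → 1 decimal place; limit is 1.
Rounded to 1 decimal place: 58.8 N.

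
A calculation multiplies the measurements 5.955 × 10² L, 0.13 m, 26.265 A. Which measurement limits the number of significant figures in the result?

0.13 m

5.955 × 10² L → 4 s.f.; 0.13 m → 2 s.f.; 26.265 A → 5 s.f.
The fewest is 2 significant figures, from 0.13 m.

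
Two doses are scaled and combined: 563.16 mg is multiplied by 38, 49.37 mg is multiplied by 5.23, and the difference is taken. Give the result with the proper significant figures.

2.1 × 10^4 mg

563.16 × 38 = 21400.08 → 2.1 × 10^4 mg (2 s.f., last digit at the 10^3 place).
49.37 × 5.23 = 258.2051 → 258 mg (3 s.f., last digit at the 10^0 place).
Difference: 21141.8749 mg; keep the coarser place, 10^3.
Result: 2.1 × 10^4 mg.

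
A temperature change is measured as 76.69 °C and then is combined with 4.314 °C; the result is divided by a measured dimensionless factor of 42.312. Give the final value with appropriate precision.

1.914 °C

76.69 °C + 4.314 °C = 81.004 °C; the sum is limited to 2 decimal places (4 s.f.).
Carrying full precision, 81.004 ÷ 42.312 = 1.91444507468… °C; 42.312 has 5 s.f., so the result keeps min(4, 5) = 4 s.f.
Rounded to 4 significant figures: 1.914 °C.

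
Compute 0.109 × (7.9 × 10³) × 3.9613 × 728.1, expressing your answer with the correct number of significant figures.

2.5 × 10⁶

0.109 × (7.9 × 10³) × 3.9613 × 728.1 = 2483604.02058…
Multiplication/division keeps the fewest significant figures: 0.109 → 3 s.f., 7.9 × 10³ → 2 s.f., 3.9613 → 5 s.f., 728.1 → 4 s.f.; limit is 2.
Rounded to 2 significant figures: 2.5 × 10⁶.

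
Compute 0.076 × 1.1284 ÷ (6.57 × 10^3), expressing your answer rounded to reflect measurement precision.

1.3 × 10^-5

0.076 × 1.1284 ÷ (6.57 × 10^3) = 0.0000130530289193…
Multiplication/division keeps the fewest significant figures: 0.076 → 2 s.f., 1.1284 → 5 s.f., 6.57 × 10^3 → 3 s.f.; limit is 2.
Rounded to 2 significant figures: 1.3 × 10^-5.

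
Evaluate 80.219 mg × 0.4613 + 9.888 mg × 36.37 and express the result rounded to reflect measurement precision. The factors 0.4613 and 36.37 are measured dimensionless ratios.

80.219 × 0.4613 = 37.0050247 → 37.01 mg (4 s.f., last digit at the 10^-2 place).
9.888 × 36.37 = 359.62656 → 359.6 mg (4 s.f., last digit at the 10^-1 place).
Sum: 396.6315847 mg; keep the coarser place, 10^-1.
Result: 3.966 × 10² mg.

3.966 × 10² mg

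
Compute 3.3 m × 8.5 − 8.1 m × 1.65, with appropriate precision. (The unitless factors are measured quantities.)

15 m

3.3 × 8.5 = 28.05 → 28 m (2 s.f., last digit at the 10^0 place).
8.1 × 1.65 = 13.365 → 13 m (2 s.f., last digit at the 10^0 place).
Difference: 14.685 m; keep the coarser place, 10^0.
Result: 15 m.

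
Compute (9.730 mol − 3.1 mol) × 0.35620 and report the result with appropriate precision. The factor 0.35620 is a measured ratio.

9.730 mol − 3.1 mol = 6.630 mol; the difference is limited to 1 decimal place (2 s.f.).
Carrying full precision, 6.630 × 0.35620 = 2.361606 mol; 0.35620 has 5 s.f., so the result keeps min(2, 5) = 2 s.f.
Rounded to 2 significant figures: 2.4 mol.

2.4 mol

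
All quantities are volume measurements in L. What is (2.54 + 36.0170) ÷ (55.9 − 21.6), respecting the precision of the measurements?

1.12

2.54 + 36.0170 = 38.5570, limited to 2 d.p. → 4 s.f.; 55.9 − 21.6 = 34.3, limited to 1 d.p. → 3 s.f.
Carrying full precision, 38.5570 ÷ 34.3 = 1.12411078717…; keep min(4, 3) = 3 s.f.
Rounded to 3 significant figures: 1.12.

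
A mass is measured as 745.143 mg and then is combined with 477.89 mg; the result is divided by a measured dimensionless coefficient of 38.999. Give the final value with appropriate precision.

745.143 mg + 477.89 mg = 1223.033 mg; the sum is limited to 2 decimal places (6 s.f.).
Carrying full precision, 1223.033 ÷ 38.999 = 31.3606246314… mg; 38.999 has 5 s.f., so the result keeps min(6, 5) = 5 s.f.
Rounded to 5 significant figures: 31.361 mg.

31.361 mg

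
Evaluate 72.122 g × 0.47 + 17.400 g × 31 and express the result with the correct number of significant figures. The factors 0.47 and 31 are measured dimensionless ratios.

72.122 × 0.47 = 33.89734 → 34 g (2 s.f., last digit at the 10^0 place).
17.400 × 31 = 539.4 → 5.4 × 10^2 g (2 s.f., last digit at the 10^1 place).
Sum: 573.29734 g; keep the coarser place, 10^1.
Result: 5.7 × 10^2 g.

5.7 × 10^2 g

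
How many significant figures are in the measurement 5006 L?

5006: zeros between nonzero digits are significant.

4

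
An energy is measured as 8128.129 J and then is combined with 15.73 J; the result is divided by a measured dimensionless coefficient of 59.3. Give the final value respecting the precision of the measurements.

8128.129 J + 15.73 J = 8143.859 J; the sum is limited to 2 decimal places (6 s.f.).
Carrying full precision, 8143.859 ÷ 59.3 = 137.333204047… J; 59.3 has 3 s.f., so the result keeps min(6, 3) = 3 s.f.
Rounded to 3 significant figures: 137 J.

137 J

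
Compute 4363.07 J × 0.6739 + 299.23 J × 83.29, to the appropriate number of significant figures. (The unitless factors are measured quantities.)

2.786 × 10^4 J

4363.07 × 0.6739 = 2940.272873 → 2940. J (4 s.f., last digit at the 10^0 place).
299.23 × 83.29 = 24922.8667 → 2.492 × 10^4 J (4 s.f., last digit at the 10^1 place).
Sum: 27863.139573 J; keep the coarser place, 10^1.
Result: 2.786 × 10^4 J.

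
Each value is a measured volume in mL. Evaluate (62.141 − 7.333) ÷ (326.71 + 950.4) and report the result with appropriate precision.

0.042916

62.141 − 7.333 = 54.808, limited to 3 d.p. → 5 s.f.; 326.71 + 950.4 = 1277.11, limited to 1 d.p. → 5 s.f.
Carrying full precision, 54.808 ÷ 1277.11 = 0.0429156454808…; keep min(5, 5) = 5 s.f.
Rounded to 5 significant figures: 0.042916.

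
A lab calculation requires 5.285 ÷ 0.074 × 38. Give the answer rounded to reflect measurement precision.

2.7 × 10³

5.285 ÷ 0.074 × 38 = 2713.91891892…
Multiplication/division keeps the fewest significant figures: 5.285 → 4 s.f., 0.074 → 2 s.f., 38 → 2 s.f.; limit is 2.
Rounded to 2 significant figures: 2.7 × 10³.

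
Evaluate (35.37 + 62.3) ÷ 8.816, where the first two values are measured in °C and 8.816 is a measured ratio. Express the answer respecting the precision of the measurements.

11.1 °C

35.37 °C + 62.3 °C = 97.67 °C; the sum is limited to 1 decimal place (3 s.f.).
Carrying full precision, 97.67 ÷ 8.816 = 11.0787205082… °C; 8.816 has 4 s.f., so the result keeps min(3, 4) = 3 s.f.
Rounded to 3 significant figures: 11.1 °C.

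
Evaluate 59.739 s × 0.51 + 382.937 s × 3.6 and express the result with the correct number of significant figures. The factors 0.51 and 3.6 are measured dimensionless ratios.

59.739 × 0.51 = 30.46689 → 3.0 × 10¹ s (2 s.f., last digit at the 10^0 place).
382.937 × 3.6 = 1378.5732 → 1.4 × 10³ s (2 s.f., last digit at the 10^2 place).
Sum: 1409.04009 s; keep the coarser place, 10^2.
Result: 1.4 × 10³ s.

1.4 × 10³ s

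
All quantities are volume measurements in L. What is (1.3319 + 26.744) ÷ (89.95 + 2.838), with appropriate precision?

1.3319 + 26.744 = 28.0759, limited to 3 d.p. → 5 s.f.; 89.95 + 2.838 = 92.788, limited to 2 d.p. → 4 s.f.
Carrying full precision, 28.0759 ÷ 92.788 = 0.302581152735…; keep min(5, 4) = 4 s.f.
Rounded to 4 significant figures: 0.3026.

0.3026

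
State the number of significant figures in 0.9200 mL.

0.9200: leading zeros are not significant; trailing zeros after a decimal point are significant.

4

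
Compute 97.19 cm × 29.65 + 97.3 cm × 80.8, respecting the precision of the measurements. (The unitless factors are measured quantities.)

1.074 × 10^4 cm

97.19 × 29.65 = 2881.6835 → 2882 cm (4 s.f., last digit at the 10^0 place).
97.3 × 80.8 = 7861.84 → 7.86 × 10^3 cm (3 s.f., last digit at the 10^1 place).
Sum: 10743.5235 cm; keep the coarser place, 10^1.
Result: 1.074 × 10^4 cm.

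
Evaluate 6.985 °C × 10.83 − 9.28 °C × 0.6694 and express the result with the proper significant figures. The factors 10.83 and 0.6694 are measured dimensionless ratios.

69.44 °C

6.985 × 10.83 = 75.64755 → 75.65 °C (4 s.f., last digit at the 10^-2 place).
9.28 × 0.6694 = 6.212032 → 6.21 °C (3 s.f., last digit at the 10^-2 place).
Difference: 69.435518 °C; keep the coarser place, 10^-2.
Result: 69.44 °C.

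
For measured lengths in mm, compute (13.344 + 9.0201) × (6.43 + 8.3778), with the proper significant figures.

13.344 + 9.0201 = 22.3641, limited to 3 d.p. → 5 s.f.; 6.43 + 8.3778 = 14.8078, limited to 2 d.p. → 4 s.f.
Carrying full precision, 22.3641 × 14.8078 = 331.16311998; keep min(5, 4) = 4 s.f.
Rounded to 4 significant figures: 331.2 mm².

331.2 mm²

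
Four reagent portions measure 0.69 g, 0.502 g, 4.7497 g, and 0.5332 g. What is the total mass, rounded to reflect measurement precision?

0.69 g + 0.502 g + 4.7497 g + 0.5332 g = 6.4749 g.
Addition/subtraction keeps the fewest decimal places: 0.69 → 2 decimal places, 0.502 → 3 decimal places, 4.7497 → 4 decimal places, 0.5332 → 4 decimal places; limit is 2.
Rounded to 2 decimal places: 6.47 g.

6.47 g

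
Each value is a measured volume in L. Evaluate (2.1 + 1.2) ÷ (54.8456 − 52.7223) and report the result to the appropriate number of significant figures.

2.1 + 1.2 = 3.3, limited to 1 d.p. → 2 s.f.; 54.8456 − 52.7223 = 2.1233, limited to 4 d.p. → 5 s.f.
Carrying full precision, 3.3 ÷ 2.1233 = 1.55418452409…; keep min(2, 5) = 2 s.f.
Rounded to 2 significant figures: 1.6.

1.6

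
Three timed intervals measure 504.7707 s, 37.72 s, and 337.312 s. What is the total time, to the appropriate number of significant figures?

879.80 s

504.7707 s + 37.72 s + 337.312 s = 879.8027 s.
Addition/subtraction keeps the fewest decimal places: 504.7707 → 4 decimal places, 37.72 → 2 decimal places, 337.312 → 3 decimal places; limit is 2.
Rounded to 2 decimal places: 879.80 s.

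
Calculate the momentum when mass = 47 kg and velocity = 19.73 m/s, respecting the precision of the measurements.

momentum = 47 kg × 19.73 m/s = 927.31 kg·m/s.
47 has 2 significant figures; 19.73 has 4.
Division/multiplication keeps the fewest: 2 significant figures.
Rounded: 9.3 × 10² kg·m/s.

9.3 × 10² kg·m/s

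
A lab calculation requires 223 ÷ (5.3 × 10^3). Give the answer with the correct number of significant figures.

0.042

223 ÷ (5.3 × 10^3) = 0.0420754716981…
Multiplication/division keeps the fewest significant figures: 223 → 3 s.f., 5.3 × 10^3 → 2 s.f.; limit is 2.
Rounded to 2 significant figures: 0.042.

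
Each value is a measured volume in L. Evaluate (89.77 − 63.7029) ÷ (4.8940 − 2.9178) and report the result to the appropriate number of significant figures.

13.19

89.77 − 63.7029 = 26.0671, limited to 2 d.p. → 4 s.f.; 4.8940 − 2.9178 = 1.9762, limited to 4 d.p. → 5 s.f.
Carrying full precision, 26.0671 ÷ 1.9762 = 13.1905171541…; keep min(4, 5) = 4 s.f.
Rounded to 4 significant figures: 13.19.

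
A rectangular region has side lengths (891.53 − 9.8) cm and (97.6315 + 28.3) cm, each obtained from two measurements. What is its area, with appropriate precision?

891.53 − 9.8 = 881.73, limited to 1 d.p. → 4 s.f.; 97.6315 + 28.3 = 125.9315, limited to 1 d.p. → 4 s.f.
Carrying full precision, 881.73 × 125.9315 = 111037.581495; keep min(4, 4) = 4 s.f.
Rounded to 4 significant figures: 1.110 × 10^5 cm².

1.110 × 10^5 cm²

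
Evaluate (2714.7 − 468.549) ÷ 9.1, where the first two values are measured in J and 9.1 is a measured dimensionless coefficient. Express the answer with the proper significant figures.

2714.7 J − 468.549 J = 2246.151 J; the difference is limited to 1 decimal place (5 s.f.).
Carrying full precision, 2246.151 ÷ 9.1 = 246.82978022… J; 9.1 has 2 s.f., so the result keeps min(5, 2) = 2 s.f.
Rounded to 2 significant figures: 2.5 × 10² J.

2.5 × 10² J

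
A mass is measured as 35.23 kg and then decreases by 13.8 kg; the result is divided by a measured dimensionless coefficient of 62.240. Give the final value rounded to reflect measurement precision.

35.23 kg − 13.8 kg = 21.43 kg; the difference is limited to 1 decimal place (3 s.f.).
Carrying full precision, 21.43 ÷ 62.240 = 0.344312339332… kg; 62.240 has 5 s.f., so the result keeps min(3, 5) = 3 s.f.
Rounded to 3 significant figures: 0.344 kg.

0.344 kg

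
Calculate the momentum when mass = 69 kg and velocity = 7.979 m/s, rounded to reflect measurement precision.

5.5 × 10^2 kg·m/s

momentum = 69 kg × 7.979 m/s = 550.551 kg·m/s.
69 has 2 significant figures; 7.979 has 4.
Division/multiplication keeps the fewest: 2 significant figures.
Rounded: 5.5 × 10^2 kg·m/s.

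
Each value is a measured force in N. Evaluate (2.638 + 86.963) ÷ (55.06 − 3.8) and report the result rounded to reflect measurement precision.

1.75

2.638 + 86.963 = 89.601, limited to 3 d.p. → 5 s.f.; 55.06 − 3.8 = 51.26, limited to 1 d.p. → 3 s.f.
Carrying full precision, 89.601 ÷ 51.26 = 1.74797112758…; keep min(5, 3) = 3 s.f.
Rounded to 3 significant figures: 1.75.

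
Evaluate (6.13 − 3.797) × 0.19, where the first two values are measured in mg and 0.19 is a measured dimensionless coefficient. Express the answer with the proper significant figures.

4.4 × 10^-1 mg

6.13 mg − 3.797 mg = 2.333 mg; the difference is limited to 2 decimal places (3 s.f.).
Carrying full precision, 2.333 × 0.19 = 0.44327 mg; 0.19 has 2 s.f., so the result keeps min(3, 2) = 2 s.f.
Rounded to 2 significant figures: 4.4 × 10^-1 mg.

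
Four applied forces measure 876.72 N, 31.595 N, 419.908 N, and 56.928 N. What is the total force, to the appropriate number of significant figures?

1385.15 N

876.72 N + 31.595 N + 419.908 N + 56.928 N = 1385.151 N.
Addition/subtraction keeps the fewest decimal places: 876.72 → 2 decimal places, 31.595 → 3 decimal places, 419.908 → 3 decimal places, 56.928 → 3 decimal places; limit is 2.
Rounded to 2 decimal places: 1385.15 N.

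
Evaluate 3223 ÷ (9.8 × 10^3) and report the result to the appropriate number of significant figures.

0.33

3223 ÷ (9.8 × 10^3) = 0.32887755102…
Multiplication/division keeps the fewest significant figures: 3223 → 4 s.f., 9.8 × 10^3 → 2 s.f.; limit is 2.
Rounded to 2 significant figures: 0.33.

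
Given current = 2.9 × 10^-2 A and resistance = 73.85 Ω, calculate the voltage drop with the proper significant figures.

2.1 V

voltage drop = 2.9 × 10^-2 A × 73.85 Ω = 2.14165 V.
2.9 × 10^-2 has 2 significant figures; 73.85 has 4.
Division/multiplication keeps the fewest: 2 significant figures.
Rounded: 2.1 V.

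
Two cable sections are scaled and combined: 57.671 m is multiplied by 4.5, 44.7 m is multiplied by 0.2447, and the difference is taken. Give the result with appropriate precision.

2.5 × 10² m

57.671 × 4.5 = 259.5195 → 2.6 × 10² m (2 s.f., last digit at the 10^1 place).
44.7 × 0.2447 = 10.93809 → 10.9 m (3 s.f., last digit at the 10^-1 place).
Difference: 248.58141 m; keep the coarser place, 10^1.
Result: 2.5 × 10² m.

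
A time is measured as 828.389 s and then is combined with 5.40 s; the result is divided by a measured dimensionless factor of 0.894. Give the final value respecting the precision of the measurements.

828.389 s + 5.40 s = 833.789 s; the sum is limited to 2 decimal places (5 s.f.).
Carrying full precision, 833.789 ÷ 0.894 = 932.649888143… s; 0.894 has 3 s.f., so the result keeps min(5, 3) = 3 s.f.
Rounded to 3 significant figures: 933 s.

933 s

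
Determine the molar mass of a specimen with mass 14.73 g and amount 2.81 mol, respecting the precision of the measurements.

molar mass = 14.73 g ÷ 2.81 mol = 5.24199288256… g/mol.
14.73 has 4 significant figures; 2.81 has 3.
Division/multiplication keeps the fewest: 3 significant figures.
Rounded: 5.24 g/mol.

5.24 g/mol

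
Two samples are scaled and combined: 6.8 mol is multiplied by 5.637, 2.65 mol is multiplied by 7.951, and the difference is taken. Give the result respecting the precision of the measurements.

17 mol

6.8 × 5.637 = 38.3316 → 38 mol (2 s.f., last digit at the 10^0 place).
2.65 × 7.951 = 21.07015 → 21.1 mol (3 s.f., last digit at the 10^-1 place).
Difference: 17.26145 mol; keep the coarser place, 10^0.
Result: 17 mol.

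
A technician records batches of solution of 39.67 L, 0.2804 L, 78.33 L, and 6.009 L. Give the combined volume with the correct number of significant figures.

1.2429 × 10² L

39.67 L + 0.2804 L + 78.33 L + 6.009 L = 124.2894 L.
Addition/subtraction keeps the fewest decimal places: 39.67 → 2 decimal places, 0.2804 → 4 decimal places, 78.33 → 2 decimal places, 6.009 → 3 decimal places; limit is 2.
Rounded to 2 decimal places: 1.2429 × 10² L.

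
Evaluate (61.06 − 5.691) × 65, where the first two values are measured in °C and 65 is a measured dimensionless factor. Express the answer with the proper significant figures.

3.6 × 10^3 °C

61.06 °C − 5.691 °C = 55.369 °C; the difference is limited to 2 decimal places (4 s.f.).
Carrying full precision, 55.369 × 65 = 3598.985 °C; 65 has 2 s.f., so the result keeps min(4, 2) = 2 s.f.
Rounded to 2 significant figures: 3.6 × 10^3 °C.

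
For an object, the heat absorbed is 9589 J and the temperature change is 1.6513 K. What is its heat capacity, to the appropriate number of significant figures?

5807 J/K

heat capacity = 9589 J ÷ 1.6513 K = 5806.93998668… J/K.
9589 has 4 significant figures; 1.6513 has 5.
Division/multiplication keeps the fewest: 4 significant figures.
Rounded: 5807 J/K.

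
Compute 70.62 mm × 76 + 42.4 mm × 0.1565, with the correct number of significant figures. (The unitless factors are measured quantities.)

5.4 × 10³ mm

70.62 × 76 = 5367.12 → 5.4 × 10³ mm (2 s.f., last digit at the 10^2 place).
42.4 × 0.1565 = 6.6356 → 6.64 mm (3 s.f., last digit at the 10^-2 place).
Sum: 5373.7556 mm; keep the coarser place, 10^2.
Result: 5.4 × 10³ mm.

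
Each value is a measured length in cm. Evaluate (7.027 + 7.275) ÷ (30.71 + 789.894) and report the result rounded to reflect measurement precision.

7.027 + 7.275 = 14.302, limited to 3 d.p. → 5 s.f.; 30.71 + 789.894 = 820.604, limited to 2 d.p. → 5 s.f.
Carrying full precision, 14.302 ÷ 820.604 = 0.017428625744…; keep min(5, 5) = 5 s.f.
Rounded to 5 significant figures: 1.7429 × 10⁻².

1.7429 × 10⁻²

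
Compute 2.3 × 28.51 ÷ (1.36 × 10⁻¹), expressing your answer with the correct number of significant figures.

2.3 × 28.51 ÷ (1.36 × 10⁻¹) = 482.154411765…
Multiplication/division keeps the fewest significant figures: 2.3 → 2 s.f., 28.51 → 4 s.f., 1.36 × 10⁻¹ → 3 s.f.; limit is 2.
Rounded to 2 significant figures: 4.8 × 10².

4.8 × 10²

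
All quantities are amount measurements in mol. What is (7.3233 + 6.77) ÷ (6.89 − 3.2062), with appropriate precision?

7.3233 + 6.77 = 14.0933, limited to 2 d.p. → 4 s.f.; 6.89 − 3.2062 = 3.6838, limited to 2 d.p. → 3 s.f.
Carrying full precision, 14.0933 ÷ 3.6838 = 3.82575058364…; keep min(4, 3) = 3 s.f.
Rounded to 3 significant figures: 3.83.

3.83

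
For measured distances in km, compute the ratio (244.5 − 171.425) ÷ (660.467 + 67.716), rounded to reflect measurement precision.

244.5 − 171.425 = 73.075, limited to 1 d.p. → 3 s.f.; 660.467 + 67.716 = 728.183, limited to 3 d.p. → 6 s.f.
Carrying full precision, 73.075 ÷ 728.183 = 0.100352521276…; keep min(3, 6) = 3 s.f.
Rounded to 3 significant figures: 0.100.

0.100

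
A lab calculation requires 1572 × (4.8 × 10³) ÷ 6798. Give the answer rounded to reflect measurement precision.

1572 × (4.8 × 10³) ÷ 6798 = 1109.97352162…
Multiplication/division keeps the fewest significant figures: 1572 → 4 s.f., 4.8 × 10³ → 2 s.f., 6798 → 4 s.f.; limit is 2.
Rounded to 2 significant figures: 1.1 × 10³.

1.1 × 10³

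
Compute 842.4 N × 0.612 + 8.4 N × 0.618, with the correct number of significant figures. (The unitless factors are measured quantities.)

842.4 × 0.612 = 515.5488 → 516 N (3 s.f., last digit at the 10^0 place).
8.4 × 0.618 = 5.1912 → 5.2 N (2 s.f., last digit at the 10^-1 place).
Sum: 520.74 N; keep the coarser place, 10^0.
Result: 521 N.

521 N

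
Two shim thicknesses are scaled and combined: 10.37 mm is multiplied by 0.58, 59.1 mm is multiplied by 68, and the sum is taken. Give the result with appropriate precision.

4.0 × 10³ mm

10.37 × 0.58 = 6.0146 → 6.0 mm (2 s.f., last digit at the 10^-1 place).
59.1 × 68 = 4018.8 → 4.0 × 10³ mm (2 s.f., last digit at the 10^2 place).
Sum: 4024.8146 mm; keep the coarser place, 10^2.
Result: 4.0 × 10³ mm.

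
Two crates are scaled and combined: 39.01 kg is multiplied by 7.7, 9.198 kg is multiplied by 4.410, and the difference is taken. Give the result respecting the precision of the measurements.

39.01 × 7.7 = 300.377 → 3.0 × 10² kg (2 s.f., last digit at the 10^1 place).
9.198 × 4.410 = 40.56318 → 40.56 kg (4 s.f., last digit at the 10^-2 place).
Difference: 259.81382 kg; keep the coarser place, 10^1.
Result: 2.6 × 10² kg.

2.6 × 10² kg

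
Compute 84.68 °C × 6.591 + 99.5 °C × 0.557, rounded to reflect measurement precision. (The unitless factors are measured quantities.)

613.5 °C

84.68 × 6.591 = 558.12588 → 5.581 × 10^2 °C (4 s.f., last digit at the 10^-1 place).
99.5 × 0.557 = 55.4215 → 55.4 °C (3 s.f., last digit at the 10^-1 place).
Sum: 613.54738 °C; keep the coarser place, 10^-1.
Result: 613.5 °C.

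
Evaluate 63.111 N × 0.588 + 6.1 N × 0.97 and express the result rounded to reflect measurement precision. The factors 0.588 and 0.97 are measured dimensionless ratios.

63.111 × 0.588 = 37.109268 → 37.1 N (3 s.f., last digit at the 10^-1 place).
6.1 × 0.97 = 5.917 → 5.9 N (2 s.f., last digit at the 10^-1 place).
Sum: 43.026268 N; keep the coarser place, 10^-1.
Result: 43.0 N.

43.0 N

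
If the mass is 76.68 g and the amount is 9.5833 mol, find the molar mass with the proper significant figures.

8.001 g/mol

molar mass = 76.68 g ÷ 9.5833 mol = 8.00141913537… g/mol.
76.68 has 4 significant figures; 9.5833 has 5.
Division/multiplication keeps the fewest: 4 significant figures.
Rounded: 8.001 g/mol.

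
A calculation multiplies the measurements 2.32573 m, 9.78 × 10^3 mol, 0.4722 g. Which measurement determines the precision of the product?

9.78 × 10^3 mol

2.32573 m → 6 s.f.; 9.78 × 10^3 mol → 3 s.f.; 0.4722 g → 4 s.f.
The fewest is 3 significant figures, from 9.78 × 10^3 mol.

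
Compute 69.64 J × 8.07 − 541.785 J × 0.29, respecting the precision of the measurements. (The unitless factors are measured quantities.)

4.0 × 10^2 J

69.64 × 8.07 = 561.9948 → 562 J (3 s.f., last digit at the 10^0 place).
541.785 × 0.29 = 157.11765 → 1.6 × 10^2 J (2 s.f., last digit at the 10^1 place).
Difference: 404.87715 J; keep the coarser place, 10^1.
Result: 4.0 × 10^2 J.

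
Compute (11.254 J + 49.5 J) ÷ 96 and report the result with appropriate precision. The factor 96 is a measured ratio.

11.254 J + 49.5 J = 60.754 J; the sum is limited to 1 decimal place (3 s.f.).
Carrying full precision, 60.754 ÷ 96 = 0.632854166667… J; 96 has 2 s.f., so the result keeps min(3, 2) = 2 s.f.
Rounded to 2 significant figures: 0.63 J.

0.63 J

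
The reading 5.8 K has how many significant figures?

5.8: every digit is nonzero and significant.

2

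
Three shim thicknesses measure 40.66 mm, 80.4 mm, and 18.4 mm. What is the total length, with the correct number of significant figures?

40.66 mm + 80.4 mm + 18.4 mm = 139.46 mm.
Addition/subtraction keeps the fewest decimal places: 40.66 → 2 decimal places, 80.4 → 1 decimal place, 18.4 → 1 decimal place; limit is 1.
Rounded to 1 decimal place: 139.5 mm.

139.5 mm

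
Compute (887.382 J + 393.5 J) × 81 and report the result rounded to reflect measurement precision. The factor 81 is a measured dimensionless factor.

887.382 J + 393.5 J = 1280.882 J; the sum is limited to 1 decimal place (5 s.f.).
Carrying full precision, 1280.882 × 81 = 103751.442 J; 81 has 2 s.f., so the result keeps min(5, 2) = 2 s.f.
Rounded to 2 significant figures: 1.0 × 10⁵ J.

1.0 × 10⁵ J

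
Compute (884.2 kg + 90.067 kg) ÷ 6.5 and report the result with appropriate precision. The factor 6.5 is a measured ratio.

884.2 kg + 90.067 kg = 974.267 kg; the sum is limited to 1 decimal place (4 s.f.).
Carrying full precision, 974.267 ÷ 6.5 = 149.887230769… kg; 6.5 has 2 s.f., so the result keeps min(4, 2) = 2 s.f.
Rounded to 2 significant figures: 1.5 × 10² kg.

1.5 × 10² kg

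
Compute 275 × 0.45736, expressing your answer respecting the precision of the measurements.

126

275 × 0.45736 = 125.774
Multiplication/division keeps the fewest significant figures: 275 → 3 s.f., 0.45736 → 5 s.f.; limit is 3.
Rounded to 3 significant figures: 126.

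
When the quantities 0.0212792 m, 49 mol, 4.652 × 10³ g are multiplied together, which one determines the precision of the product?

0.0212792 m → 6 s.f.; 49 mol → 2 s.f.; 4.652 × 10³ g → 4 s.f.
The fewest is 2 significant figures, from 49 mol.

49 mol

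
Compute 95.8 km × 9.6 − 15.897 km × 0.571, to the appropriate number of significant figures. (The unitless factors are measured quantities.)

95.8 × 9.6 = 919.68 → 9.2 × 10^2 km (2 s.f., last digit at the 10^1 place).
15.897 × 0.571 = 9.077187 → 9.08 km (3 s.f., last digit at the 10^-2 place).
Difference: 910.602813 km; keep the coarser place, 10^1.
Result: 9.1 × 10^2 km.

9.1 × 10^2 km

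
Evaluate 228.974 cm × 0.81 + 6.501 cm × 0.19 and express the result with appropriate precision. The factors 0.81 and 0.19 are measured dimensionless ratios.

228.974 × 0.81 = 185.46894 → 1.9 × 10^2 cm (2 s.f., last digit at the 10^1 place).
6.501 × 0.19 = 1.23519 → 1.2 cm (2 s.f., last digit at the 10^-1 place).
Sum: 186.70413 cm; keep the coarser place, 10^1.
Result: 1.9 × 10^2 cm.

1.9 × 10^2 cm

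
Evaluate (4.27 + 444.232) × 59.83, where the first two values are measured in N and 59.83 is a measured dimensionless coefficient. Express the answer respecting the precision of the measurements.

2.683 × 10^4 N

4.27 N + 444.232 N = 448.502 N; the sum is limited to 2 decimal places (5 s.f.).
Carrying full precision, 448.502 × 59.83 = 26833.87466 N; 59.83 has 4 s.f., so the result keeps min(5, 4) = 4 s.f.
Rounded to 4 significant figures: 2.683 × 10^4 N.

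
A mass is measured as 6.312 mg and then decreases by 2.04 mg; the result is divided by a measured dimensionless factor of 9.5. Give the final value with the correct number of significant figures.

6.312 mg − 2.04 mg = 4.272 mg; the difference is limited to 2 decimal places (3 s.f.).
Carrying full precision, 4.272 ÷ 9.5 = 0.449684210526… mg; 9.5 has 2 s.f., so the result keeps min(3, 2) = 2 s.f.
Rounded to 2 significant figures: 0.45 mg.

0.45 mg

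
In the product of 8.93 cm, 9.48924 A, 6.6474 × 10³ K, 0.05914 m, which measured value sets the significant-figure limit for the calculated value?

8.93 cm → 3 s.f.; 9.48924 A → 6 s.f.; 6.6474 × 10³ K → 5 s.f.; 0.05914 m → 4 s.f.
The fewest is 3 significant figures, from 8.93 cm.

8.93 cm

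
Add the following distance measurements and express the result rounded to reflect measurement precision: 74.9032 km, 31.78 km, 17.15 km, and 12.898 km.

1.3673 × 10^2 km

74.9032 km + 31.78 km + 17.15 km + 12.898 km = 136.7312 km.
Addition/subtraction keeps the fewest decimal places: 74.9032 → 4 decimal places, 31.78 → 2 decimal places, 17.15 → 2 decimal places, 12.898 → 3 decimal places; limit is 2.
Rounded to 2 decimal places: 1.3673 × 10^2 km.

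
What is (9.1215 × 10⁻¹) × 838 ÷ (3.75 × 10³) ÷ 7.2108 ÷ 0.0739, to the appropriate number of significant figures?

(9.1215 × 10⁻¹) × 838 ÷ (3.75 × 10³) ÷ 7.2108 ÷ 0.0739 = 0.382517338111…
Multiplication/division keeps the fewest significant figures: 9.1215 × 10⁻¹ → 5 s.f., 838 → 3 s.f., 3.75 × 10³ → 3 s.f., 7.2108 → 5 s.f., 0.0739 → 3 s.f.; limit is 3.
Rounded to 3 significant figures: 0.383.

0.383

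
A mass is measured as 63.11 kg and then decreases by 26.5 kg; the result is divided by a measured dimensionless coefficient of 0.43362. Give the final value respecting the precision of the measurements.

63.11 kg − 26.5 kg = 36.61 kg; the difference is limited to 1 decimal place (3 s.f.).
Carrying full precision, 36.61 ÷ 0.43362 = 84.428762511… kg; 0.43362 has 5 s.f., so the result keeps min(3, 5) = 3 s.f.
Rounded to 3 significant figures: 84.4 kg.

84.4 kg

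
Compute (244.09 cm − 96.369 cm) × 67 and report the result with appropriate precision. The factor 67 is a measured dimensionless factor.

9.9 × 10³ cm

244.09 cm − 96.369 cm = 147.721 cm; the difference is limited to 2 decimal places (5 s.f.).
Carrying full precision, 147.721 × 67 = 9897.307 cm; 67 has 2 s.f., so the result keeps min(5, 2) = 2 s.f.
Rounded to 2 significant figures: 9.9 × 10³ cm.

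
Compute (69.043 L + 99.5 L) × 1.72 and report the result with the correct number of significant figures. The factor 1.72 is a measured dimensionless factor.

2.90 × 10^2 L

69.043 L + 99.5 L = 168.543 L; the sum is limited to 1 decimal place (4 s.f.).
Carrying full precision, 168.543 × 1.72 = 289.89396 L; 1.72 has 3 s.f., so the result keeps min(4, 3) = 3 s.f.
Rounded to 3 significant figures: 2.90 × 10^2 L.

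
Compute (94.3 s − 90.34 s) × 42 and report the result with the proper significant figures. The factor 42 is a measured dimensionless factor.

1.7 × 10² s

94.3 s − 90.34 s = 3.96 s; the difference is limited to 1 decimal place (2 s.f.).
Carrying full precision, 3.96 × 42 = 166.32 s; 42 has 2 s.f., so the result keeps min(2, 2) = 2 s.f.
Rounded to 2 significant figures: 1.7 × 10² s.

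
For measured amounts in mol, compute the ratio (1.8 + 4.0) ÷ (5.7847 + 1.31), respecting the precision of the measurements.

1.8 + 4.0 = 5.8, limited to 1 d.p. → 2 s.f.; 5.7847 + 1.31 = 7.0947, limited to 2 d.p. → 3 s.f.
Carrying full precision, 5.8 ÷ 7.0947 = 0.817511663636…; keep min(2, 3) = 2 s.f.
Rounded to 2 significant figures: 0.82.

0.82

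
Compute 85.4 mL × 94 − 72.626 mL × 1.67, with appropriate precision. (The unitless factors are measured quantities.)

7.9 × 10^3 mL

85.4 × 94 = 8027.6 → 8.0 × 10^3 mL (2 s.f., last digit at the 10^2 place).
72.626 × 1.67 = 121.28542 → 1.21 × 10^2 mL (3 s.f., last digit at the 10^0 place).
Difference: 7906.31458 mL; keep the coarser place, 10^2.
Result: 7.9 × 10^3 mL.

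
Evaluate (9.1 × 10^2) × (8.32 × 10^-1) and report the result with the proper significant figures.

(9.1 × 10^2) × (8.32 × 10^-1) = 757.12
Multiplication/division keeps the fewest significant figures: 9.1 × 10^2 → 2 s.f., 8.32 × 10^-1 → 3 s.f.; limit is 2.
Rounded to 2 significant figures: 7.6 × 10^2.

7.6 × 10^2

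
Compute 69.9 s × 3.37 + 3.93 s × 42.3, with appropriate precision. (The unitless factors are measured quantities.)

402 s

69.9 × 3.37 = 235.563 → 236 s (3 s.f., last digit at the 10^0 place).
3.93 × 42.3 = 166.239 → 166 s (3 s.f., last digit at the 10^0 place).
Sum: 401.802 s; keep the coarser place, 10^0.
Result: 402 s.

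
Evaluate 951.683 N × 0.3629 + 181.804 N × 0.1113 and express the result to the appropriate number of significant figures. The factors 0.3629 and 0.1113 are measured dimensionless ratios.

951.683 × 0.3629 = 345.3657607 → 345.4 N (4 s.f., last digit at the 10^-1 place).
181.804 × 0.1113 = 20.2347852 → 20.23 N (4 s.f., last digit at the 10^-2 place).
Sum: 365.6005459 N; keep the coarser place, 10^-1.
Result: 365.6 N.

365.6 N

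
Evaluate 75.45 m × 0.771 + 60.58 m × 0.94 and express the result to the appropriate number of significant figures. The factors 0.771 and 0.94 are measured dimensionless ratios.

1.15 × 10^2 m

75.45 × 0.771 = 58.17195 → 58.2 m (3 s.f., last digit at the 10^-1 place).
60.58 × 0.94 = 56.9452 → 57 m (2 s.f., last digit at the 10^0 place).
Sum: 115.11715 m; keep the coarser place, 10^0.
Result: 1.15 × 10^2 m.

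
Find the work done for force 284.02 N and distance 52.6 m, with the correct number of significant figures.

work done = 284.02 N × 52.6 m = 14939.452 J.
284.02 has 5 significant figures; 52.6 has 3.
Division/multiplication keeps the fewest: 3 significant figures.
Rounded: 1.49 × 10⁴ J.

1.49 × 10⁴ J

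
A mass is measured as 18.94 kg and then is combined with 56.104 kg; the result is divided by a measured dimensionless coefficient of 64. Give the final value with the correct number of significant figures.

18.94 kg + 56.104 kg = 75.044 kg; the sum is limited to 2 decimal places (4 s.f.).
Carrying full precision, 75.044 ÷ 64 = 1.1725625 kg; 64 has 2 s.f., so the result keeps min(4, 2) = 2 s.f.
Rounded to 2 significant figures: 1.2 kg.

1.2 kg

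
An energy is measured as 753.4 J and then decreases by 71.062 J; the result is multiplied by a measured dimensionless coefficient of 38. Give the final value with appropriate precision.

2.6 × 10^4 J

753.4 J − 71.062 J = 682.338 J; the difference is limited to 1 decimal place (4 s.f.).
Carrying full precision, 682.338 × 38 = 25928.844 J; 38 has 2 s.f., so the result keeps min(4, 2) = 2 s.f.
Rounded to 2 significant figures: 2.6 × 10^4 J.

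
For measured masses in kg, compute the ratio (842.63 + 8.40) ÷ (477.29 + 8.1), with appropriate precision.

842.63 + 8.40 = 851.03, limited to 2 d.p. → 5 s.f.; 477.29 + 8.1 = 485.39, limited to 1 d.p. → 4 s.f.
Carrying full precision, 851.03 ÷ 485.39 = 1.75329116793…; keep min(5, 4) = 4 s.f.
Rounded to 4 significant figures: 1.753.

1.753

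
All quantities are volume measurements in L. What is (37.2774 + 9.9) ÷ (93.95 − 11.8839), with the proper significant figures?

37.2774 + 9.9 = 47.1774, limited to 1 d.p. → 3 s.f.; 93.95 − 11.8839 = 82.0661, limited to 2 d.p. → 4 s.f.
Carrying full precision, 47.1774 ÷ 82.0661 = 0.574870744436…; keep min(3, 4) = 3 s.f.
Rounded to 3 significant figures: 0.575.

0.575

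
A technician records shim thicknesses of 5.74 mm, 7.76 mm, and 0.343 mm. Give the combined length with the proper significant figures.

13.84 mm

5.74 mm + 7.76 mm + 0.343 mm = 13.843 mm.
Addition/subtraction keeps the fewest decimal places: 5.74 → 2 decimal places, 7.76 → 2 decimal places, 0.343 → 3 decimal places; limit is 2.
Rounded to 2 decimal places: 13.84 mm.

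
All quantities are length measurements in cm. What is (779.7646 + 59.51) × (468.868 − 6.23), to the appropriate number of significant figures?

779.7646 + 59.51 = 839.2746, limited to 2 d.p. → 5 s.f.; 468.868 − 6.23 = 462.638, limited to 2 d.p. → 5 s.f.
Carrying full precision, 839.2746 × 462.638 = 388280.322395…; keep min(5, 5) = 5 s.f.
Rounded to 5 significant figures: 3.8828 × 10^5 cm².

3.8828 × 10^5 cm²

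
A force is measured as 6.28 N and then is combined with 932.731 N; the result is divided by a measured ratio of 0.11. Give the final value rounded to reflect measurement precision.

6.28 N + 932.731 N = 939.011 N; the sum is limited to 2 decimal places (5 s.f.).
Carrying full precision, 939.011 ÷ 0.11 = 8536.46363636… N; 0.11 has 2 s.f., so the result keeps min(5, 2) = 2 s.f.
Rounded to 2 significant figures: 8.5 × 10³ N.

8.5 × 10³ N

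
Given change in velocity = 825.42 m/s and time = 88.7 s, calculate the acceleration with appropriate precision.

acceleration = 825.42 m/s ÷ 88.7 s = 9.30574971815… m/s².
825.42 has 5 significant figures; 88.7 has 3.
Division/multiplication keeps the fewest: 3 significant figures.
Rounded: 9.31 m/s².

9.31 m/s²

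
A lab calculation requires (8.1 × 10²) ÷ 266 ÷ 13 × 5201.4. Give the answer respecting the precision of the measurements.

(8.1 × 10²) ÷ 266 ÷ 13 × 5201.4 = 1218.373048…
Multiplication/division keeps the fewest significant figures: 8.1 × 10² → 2 s.f., 266 → 3 s.f., 13 → 2 s.f., 5201.4 → 5 s.f.; limit is 2.
Rounded to 2 significant figures: 1.2 × 10³.

1.2 × 10³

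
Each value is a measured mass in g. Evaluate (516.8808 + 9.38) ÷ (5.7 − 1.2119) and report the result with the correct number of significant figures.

1.2 × 10²

516.8808 + 9.38 = 526.2608, limited to 2 d.p. → 5 s.f.; 5.7 − 1.2119 = 4.4881, limited to 1 d.p. → 2 s.f.
Carrying full precision, 526.2608 ÷ 4.4881 = 117.256923865…; keep min(5, 2) = 2 s.f.
Rounded to 2 significant figures: 1.2 × 10².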